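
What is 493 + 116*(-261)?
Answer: -29783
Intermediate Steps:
493 + 116*(-261) = 493 - 30276 = -29783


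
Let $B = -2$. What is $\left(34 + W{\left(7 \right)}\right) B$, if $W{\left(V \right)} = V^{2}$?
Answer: $-166$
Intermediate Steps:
$\left(34 + W{\left(7 \right)}\right) B = \left(34 + 7^{2}\right) \left(-2\right) = \left(34 + 49\right) \left(-2\right) = 83 \left(-2\right) = -166$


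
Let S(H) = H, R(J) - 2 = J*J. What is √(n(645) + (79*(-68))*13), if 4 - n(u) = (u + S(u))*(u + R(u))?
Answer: 2*I*√134394178 ≈ 23186.0*I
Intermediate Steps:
R(J) = 2 + J² (R(J) = 2 + J*J = 2 + J²)
n(u) = 4 - 2*u*(2 + u + u²) (n(u) = 4 - (u + u)*(u + (2 + u²)) = 4 - 2*u*(2 + u + u²))
√(n(645) + (79*(-68))*13) = √((4 - 2*645² - 2*645*(2 + 645²)) + (79*(-68))*13) = √((4 - 2*416025 - 2*645*(2 + 416025)) - 5372*13) = √((4 - 832050 - 2*645*416027) - 69836) = √((4 - 832050 - 536674830) - 69836) = √(-537506876 - 69836) = √(-537576712) = 2*I*√134394178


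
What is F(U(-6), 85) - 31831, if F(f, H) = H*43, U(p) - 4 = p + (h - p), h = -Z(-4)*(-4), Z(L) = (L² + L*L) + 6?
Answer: -28176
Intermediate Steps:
Z(L) = 6 + 2*L² (Z(L) = (L² + L²) + 6 = 2*L² + 6 = 6 + 2*L²)
h = 152 (h = -(6 + 2*(-4)²)*(-4) = -(6 + 2*16)*(-4) = -(6 + 32)*(-4) = -1*38*(-4) = -38*(-4) = 152)
U(p) = 156 (U(p) = 4 + (p + (152 - p)) = 4 + 152 = 156)
F(f, H) = 43*H
F(U(-6), 85) - 31831 = 43*85 - 31831 = 3655 - 31831 = -28176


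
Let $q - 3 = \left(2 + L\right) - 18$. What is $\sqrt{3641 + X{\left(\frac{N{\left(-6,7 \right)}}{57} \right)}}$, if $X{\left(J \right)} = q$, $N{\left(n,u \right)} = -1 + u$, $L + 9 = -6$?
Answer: $\sqrt{3613} \approx 60.108$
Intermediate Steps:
$L = -15$ ($L = -9 - 6 = -15$)
$q = -28$ ($q = 3 + \left(\left(2 - 15\right) - 18\right) = 3 - 31 = -28$)
$X{\left(J \right)} = -28$
$\sqrt{3641 + X{\left(\frac{N{\left(-6,7 \right)}}{57} \right)}} = \sqrt{3641 - 28} = \sqrt{3613}$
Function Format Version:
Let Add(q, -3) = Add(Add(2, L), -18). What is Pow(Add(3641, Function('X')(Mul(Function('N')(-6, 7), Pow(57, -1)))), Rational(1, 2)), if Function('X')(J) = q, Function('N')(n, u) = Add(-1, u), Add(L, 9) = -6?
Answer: Pow(3613, Rational(1, 2)) ≈ 60.108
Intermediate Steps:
L = -15 (L = Add(-9, -6) = -15)
q = -28 (q = Add(3, Add(Add(2, -15), -18)) = Add(3, Add(-13, -18)) = Add(3, -31) = -28)
Function('X')(J) = -28
Pow(Add(3641, Function('X')(Mul(Function('N')(-6, 7), Pow(57, -1)))), Rational(1, 2)) = Pow(Add(3641, -28), Rational(1, 2)) = Pow(3613, Rational(1, 2))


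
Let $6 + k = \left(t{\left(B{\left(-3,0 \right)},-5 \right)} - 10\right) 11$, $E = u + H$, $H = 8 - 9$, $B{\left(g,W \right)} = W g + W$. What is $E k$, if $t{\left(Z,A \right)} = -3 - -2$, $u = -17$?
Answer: $2286$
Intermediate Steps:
$B{\left(g,W \right)} = W + W g$
$t{\left(Z,A \right)} = -1$ ($t{\left(Z,A \right)} = -3 + 2 = -1$)
$H = -1$
$E = -18$ ($E = -17 - 1 = -18$)
$k = -127$ ($k = -6 + \left(-1 - 10\right) 11 = -6 - 121 = -127$)
$E k = \left(-18\right) \left(-127\right) = 2286$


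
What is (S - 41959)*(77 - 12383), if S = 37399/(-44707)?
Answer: 23084805858072/44707 ≈ 5.1636e+8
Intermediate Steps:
S = -37399/44707 (S = 37399*(-1/44707) = -37399/44707 ≈ -0.83654)
(S - 41959)*(77 - 12383) = (-37399/44707 - 41959)*(77 - 12383) = -1875898412/44707*(-12306) = 23084805858072/44707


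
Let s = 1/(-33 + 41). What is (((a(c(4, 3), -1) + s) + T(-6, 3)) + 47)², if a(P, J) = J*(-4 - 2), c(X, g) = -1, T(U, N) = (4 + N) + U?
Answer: 187489/64 ≈ 2929.5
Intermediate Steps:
T(U, N) = 4 + N + U
a(P, J) = -6*J (a(P, J) = J*(-6) = -6*J)
s = ⅛ (s = 1/8 = ⅛ ≈ 0.12500)
(((a(c(4, 3), -1) + s) + T(-6, 3)) + 47)² = (((-6*(-1) + ⅛) + (4 + 3 - 6)) + 47)² = (((6 + ⅛) + 1) + 47)² = ((49/8 + 1) + 47)² = (57/8 + 47)² = (433/8)² = 187489/64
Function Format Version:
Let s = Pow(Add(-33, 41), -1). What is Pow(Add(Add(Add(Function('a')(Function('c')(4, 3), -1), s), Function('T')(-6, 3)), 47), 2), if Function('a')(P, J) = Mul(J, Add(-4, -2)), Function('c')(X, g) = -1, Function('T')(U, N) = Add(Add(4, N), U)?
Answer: Rational(187489, 64) ≈ 2929.5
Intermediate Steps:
Function('T')(U, N) = Add(4, N, U)
Function('a')(P, J) = Mul(-6, J) (Function('a')(P, J) = Mul(J, -6) = Mul(-6, J))
s = Rational(1, 8) (s = Pow(8, -1) = Rational(1, 8) ≈ 0.12500)
Pow(Add(Add(Add(Function('a')(Function('c')(4, 3), -1), s), Function('T')(-6, 3)), 47), 2) = Pow(Add(Add(Add(Mul(-6, -1), Rational(1, 8)), Add(4, 3, -6)), 47), 2) = Pow(Add(Add(Add(6, Rational(1, 8)), 1), 47), 2) = Pow(Add(Add(Rational(49, 8), 1), 47), 2) = Pow(Add(Rational(57, 8), 47), 2) = Pow(Rational(433, 8), 2) = Rational(187489, 64)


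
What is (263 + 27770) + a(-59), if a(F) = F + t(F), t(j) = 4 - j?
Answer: 28037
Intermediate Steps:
a(F) = 4 (a(F) = F + (4 - F) = 4)
(263 + 27770) + a(-59) = (263 + 27770) + 4 = 28033 + 4 = 28037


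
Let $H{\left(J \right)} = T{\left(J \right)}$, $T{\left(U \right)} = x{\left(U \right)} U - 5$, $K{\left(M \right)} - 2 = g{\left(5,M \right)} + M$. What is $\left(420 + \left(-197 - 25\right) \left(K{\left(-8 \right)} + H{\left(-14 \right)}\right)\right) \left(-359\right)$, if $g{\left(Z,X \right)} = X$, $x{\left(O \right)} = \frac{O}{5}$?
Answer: $\frac{7295598}{5} \approx 1.4591 \cdot 10^{6}$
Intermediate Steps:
$x{\left(O \right)} = \frac{O}{5}$ ($x{\left(O \right)} = O \frac{1}{5} = \frac{O}{5}$)
$K{\left(M \right)} = 2 + 2 M$ ($K{\left(M \right)} = 2 + \left(M + M\right) = 2 + 2 M$)
$T{\left(U \right)} = -5 + \frac{U^{2}}{5}$ ($T{\left(U \right)} = \frac{U}{5} U - 5 = \frac{U^{2}}{5} - 5 = -5 + \frac{U^{2}}{5}$)
$H{\left(J \right)} = -5 + \frac{J^{2}}{5}$
$\left(420 + \left(-197 - 25\right) \left(K{\left(-8 \right)} + H{\left(-14 \right)}\right)\right) \left(-359\right) = \left(420 + \left(-197 - 25\right) \left(\left(2 + 2 \left(-8\right)\right) - \left(5 - \frac{\left(-14\right)^{2}}{5}\right)\right)\right) \left(-359\right) = \left(420 - 222 \left(\left(2 - 16\right) + \left(-5 + \frac{1}{5} \cdot 196\right)\right)\right) \left(-359\right) = \left(420 - 222 \left(-14 + \left(-5 + \frac{196}{5}\right)\right)\right) \left(-359\right) = \left(420 - 222 \left(-14 + \frac{171}{5}\right)\right) \left(-359\right) = \left(420 - \frac{22422}{5}\right) \left(-359\right) = \left(- \frac{20322}{5}\right) \left(-359\right) = \frac{7295598}{5}$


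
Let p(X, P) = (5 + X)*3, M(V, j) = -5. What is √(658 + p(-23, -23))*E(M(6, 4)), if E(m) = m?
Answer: -10*√151 ≈ -122.88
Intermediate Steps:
p(X, P) = 15 + 3*X
√(658 + p(-23, -23))*E(M(6, 4)) = √(658 + (15 + 3*(-23)))*(-5) = √(658 + (15 - 69))*(-5) = √(658 - 54)*(-5) = √604*(-5) = (2*√151)*(-5) = -10*√151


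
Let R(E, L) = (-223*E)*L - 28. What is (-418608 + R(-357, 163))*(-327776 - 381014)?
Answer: -8900954342030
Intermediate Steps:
R(E, L) = -28 - 223*E*L (R(E, L) = -223*E*L - 28 = -28 - 223*E*L)
(-418608 + R(-357, 163))*(-327776 - 381014) = (-418608 + (-28 - 223*(-357)*163))*(-327776 - 381014) = (-418608 + (-28 + 12976593))*(-708790) = (-418608 + 12976565)*(-708790) = 12557957*(-708790) = -8900954342030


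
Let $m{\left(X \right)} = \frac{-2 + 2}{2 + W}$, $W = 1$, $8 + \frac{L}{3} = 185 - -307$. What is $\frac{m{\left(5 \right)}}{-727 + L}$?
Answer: $0$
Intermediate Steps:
$L = 1452$ ($L = -24 + 3 \left(185 - -307\right) = -24 + 3 \left(185 + 307\right) = -24 + 3 \cdot 492 = -24 + 1476 = 1452$)
$m{\left(X \right)} = 0$ ($m{\left(X \right)} = \frac{-2 + 2}{2 + 1} = \frac{0}{3} = 0 \cdot \frac{1}{3} = 0$)
$\frac{m{\left(5 \right)}}{-727 + L} = \frac{0}{-727 + 1452} = \frac{0}{725} = 0 \cdot \frac{1}{725} = 0$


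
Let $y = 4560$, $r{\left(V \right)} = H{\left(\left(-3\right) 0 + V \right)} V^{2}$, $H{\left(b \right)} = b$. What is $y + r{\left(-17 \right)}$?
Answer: $-353$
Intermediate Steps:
$r{\left(V \right)} = V^{3}$ ($r{\left(V \right)} = \left(\left(-3\right) 0 + V\right) V^{2} = \left(0 + V\right) V^{2} = V V^{2} = V^{3}$)
$y + r{\left(-17 \right)} = 4560 + \left(-17\right)^{3} = 4560 - 4913 = -353$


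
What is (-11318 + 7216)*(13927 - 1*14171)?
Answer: 1000888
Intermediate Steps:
(-11318 + 7216)*(13927 - 1*14171) = -4102*(13927 - 14171) = -4102*(-244) = 1000888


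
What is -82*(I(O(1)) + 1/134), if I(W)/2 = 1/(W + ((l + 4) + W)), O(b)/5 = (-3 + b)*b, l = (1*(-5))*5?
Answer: 227/67 ≈ 3.3881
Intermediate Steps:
l = -25 (l = -5*5 = -25)
O(b) = 5*b*(-3 + b) (O(b) = 5*((-3 + b)*b) = 5*(b*(-3 + b)) = 5*b*(-3 + b))
I(W) = 2/(-21 + 2*W) (I(W) = 2/(W + ((-25 + 4) + W)) = 2/(W + (-21 + W)) = 2/(-21 + 2*W))
-82*(I(O(1)) + 1/134) = -82*(2/(-21 + 2*(5*1*(-3 + 1))) + 1/134) = -82*(2/(-21 + 2*(5*1*(-2))) + 1/134) = -82*(2/(-21 + 2*(-10)) + 1/134) = -82*(2/(-21 - 20) + 1/134) = -82*(2/(-41) + 1/134) = -82*(2*(-1/41) + 1/134) = -82*(-2/41 + 1/134) = -82*(-227/5494) = 227/67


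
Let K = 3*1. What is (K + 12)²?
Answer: 225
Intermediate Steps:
K = 3
(K + 12)² = (3 + 12)² = 15² = 225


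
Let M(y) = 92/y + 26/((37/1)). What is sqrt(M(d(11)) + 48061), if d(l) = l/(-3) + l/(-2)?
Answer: sqrt(198992761935)/2035 ≈ 219.21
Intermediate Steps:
d(l) = -5*l/6 (d(l) = l*(-1/3) + l*(-1/2) = -l/3 - l/2 = -5*l/6)
M(y) = 26/37 + 92/y (M(y) = 92/y + 26/((37*1)) = 92/y + 26/37 = 26/37 + 92/y)
sqrt(M(d(11)) + 48061) = sqrt((26/37 + 92/((-5/6*11))) + 48061) = sqrt((26/37 + 92/(-55/6)) + 48061) = sqrt((26/37 + 92*(-6/55)) + 48061) = sqrt((26/37 - 552/55) + 48061) = sqrt(-18994/2035 + 48061) = sqrt(97785141/2035) = sqrt(198992761935)/2035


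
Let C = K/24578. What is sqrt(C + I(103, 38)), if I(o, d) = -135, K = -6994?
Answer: 4*I*sqrt(1276913123)/12289 ≈ 11.631*I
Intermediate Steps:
C = -3497/12289 (C = -6994/24578 = -6994*1/24578 = -3497/12289 ≈ -0.28456)
sqrt(C + I(103, 38)) = sqrt(-3497/12289 - 135) = sqrt(-1662512/12289) = 4*I*sqrt(1276913123)/12289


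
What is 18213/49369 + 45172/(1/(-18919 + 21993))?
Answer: 6855316560845/49369 ≈ 1.3886e+8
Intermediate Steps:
18213/49369 + 45172/(1/(-18919 + 21993)) = 18213*(1/49369) + 45172/(1/3074) = 18213/49369 + 45172/(1/3074) = 18213/49369 + 45172*3074 = 18213/49369 + 138858728 = 6855316560845/49369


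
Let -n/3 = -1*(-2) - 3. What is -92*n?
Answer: -276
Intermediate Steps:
n = 3 (n = -3*(-1*(-2) - 3) = -3*(2 - 3) = -3*(-1) = 3)
-92*n = -92*3 = -276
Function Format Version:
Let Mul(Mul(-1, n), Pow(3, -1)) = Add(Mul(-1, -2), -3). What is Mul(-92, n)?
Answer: -276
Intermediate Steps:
n = 3 (n = Mul(-3, Add(Mul(-1, -2), -3)) = Mul(-3, Add(2, -3)) = Mul(-3, -1) = 3)
Mul(-92, n) = Mul(-92, 3) = -276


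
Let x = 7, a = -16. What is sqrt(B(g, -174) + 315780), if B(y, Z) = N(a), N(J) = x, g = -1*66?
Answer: sqrt(315787) ≈ 561.95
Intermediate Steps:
g = -66
N(J) = 7
B(y, Z) = 7
sqrt(B(g, -174) + 315780) = sqrt(7 + 315780) = sqrt(315787)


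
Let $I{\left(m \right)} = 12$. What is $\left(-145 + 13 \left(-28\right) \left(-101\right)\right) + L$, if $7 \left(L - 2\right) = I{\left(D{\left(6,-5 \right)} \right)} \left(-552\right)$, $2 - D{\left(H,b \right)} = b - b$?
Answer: $\frac{249723}{7} \approx 35675.0$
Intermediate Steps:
$D{\left(H,b \right)} = 2$ ($D{\left(H,b \right)} = 2 - \left(b - b\right) = 2 - 0 = 2 + 0 = 2$)
$L = - \frac{6610}{7}$ ($L = 2 + \frac{12 \left(-552\right)}{7} = 2 + \frac{1}{7} \left(-6624\right) = 2 - \frac{6624}{7} = - \frac{6610}{7} \approx -944.29$)
$\left(-145 + 13 \left(-28\right) \left(-101\right)\right) + L = \left(-145 + 13 \left(-28\right) \left(-101\right)\right) - \frac{6610}{7} = \left(-145 - -36764\right) - \frac{6610}{7} = \left(-145 + 36764\right) - \frac{6610}{7} = 36619 - \frac{6610}{7} = \frac{249723}{7}$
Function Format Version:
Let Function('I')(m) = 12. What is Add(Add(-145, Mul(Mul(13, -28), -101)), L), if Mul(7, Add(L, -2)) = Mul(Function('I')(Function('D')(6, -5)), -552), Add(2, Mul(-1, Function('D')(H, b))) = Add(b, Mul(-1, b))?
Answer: Rational(249723, 7) ≈ 35675.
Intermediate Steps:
Function('D')(H, b) = 2 (Function('D')(H, b) = Add(2, Mul(-1, Add(b, Mul(-1, b)))) = Add(2, Mul(-1, 0)) = Add(2, 0) = 2)
L = Rational(-6610, 7) (L = Add(2, Mul(Rational(1, 7), Mul(12, -552))) = Add(2, Mul(Rational(1, 7), -6624)) = Add(2, Rational(-6624, 7)) = Rational(-6610, 7) ≈ -944.29)
Add(Add(-145, Mul(Mul(13, -28), -101)), L) = Add(Add(-145, Mul(Mul(13, -28), -101)), Rational(-6610, 7)) = Add(Add(-145, Mul(-364, -101)), Rational(-6610, 7)) = Add(Add(-145, 36764), Rational(-6610, 7)) = Add(36619, Rational(-6610, 7)) = Rational(249723, 7)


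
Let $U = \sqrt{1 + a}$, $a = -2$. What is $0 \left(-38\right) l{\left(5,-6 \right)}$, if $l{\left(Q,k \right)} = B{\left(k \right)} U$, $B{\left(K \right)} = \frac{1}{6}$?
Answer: $0$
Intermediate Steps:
$B{\left(K \right)} = \frac{1}{6}$
$U = i$ ($U = \sqrt{1 - 2} = \sqrt{-1} = i \approx 1.0 i$)
$l{\left(Q,k \right)} = \frac{i}{6}$
$0 \left(-38\right) l{\left(5,-6 \right)} = 0 \left(-38\right) \frac{i}{6} = 0 \frac{i}{6} = 0$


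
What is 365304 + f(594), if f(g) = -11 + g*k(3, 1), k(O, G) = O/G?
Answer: 367075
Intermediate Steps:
f(g) = -11 + 3*g (f(g) = -11 + g*(3/1) = -11 + g*(3*1) = -11 + g*3 = -11 + 3*g)
365304 + f(594) = 365304 + (-11 + 3*594) = 365304 + (-11 + 1782) = 365304 + 1771 = 367075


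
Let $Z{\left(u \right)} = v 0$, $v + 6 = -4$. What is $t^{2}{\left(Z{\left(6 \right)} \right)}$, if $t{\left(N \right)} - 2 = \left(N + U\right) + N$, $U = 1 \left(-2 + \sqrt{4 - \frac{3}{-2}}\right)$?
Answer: $\frac{11}{2} \approx 5.5$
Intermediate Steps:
$v = -10$ ($v = -6 - 4 = -10$)
$U = -2 + \frac{\sqrt{22}}{2}$ ($U = 1 \left(-2 + \sqrt{4 - - \frac{3}{2}}\right) = 1 \left(-2 + \sqrt{4 + \frac{3}{2}}\right) = 1 \left(-2 + \sqrt{\frac{11}{2}}\right) = 1 \left(-2 + \frac{\sqrt{22}}{2}\right) = -2 + \frac{\sqrt{22}}{2} \approx 0.34521$)
$Z{\left(u \right)} = 0$ ($Z{\left(u \right)} = \left(-10\right) 0 = 0$)
$t{\left(N \right)} = \frac{\sqrt{22}}{2} + 2 N$ ($t{\left(N \right)} = 2 - \left(2 - 2 N - \frac{\sqrt{22}}{2}\right) = 2 + \left(\left(-2 + N + \frac{\sqrt{22}}{2}\right) + N\right) = 2 + \left(-2 + \frac{\sqrt{22}}{2} + 2 N\right) = \frac{\sqrt{22}}{2} + 2 N$)
$t^{2}{\left(Z{\left(6 \right)} \right)} = \left(\frac{\sqrt{22}}{2} + 2 \cdot 0\right)^{2} = \left(\frac{\sqrt{22}}{2} + 0\right)^{2} = \left(\frac{\sqrt{22}}{2}\right)^{2} = \frac{11}{2}$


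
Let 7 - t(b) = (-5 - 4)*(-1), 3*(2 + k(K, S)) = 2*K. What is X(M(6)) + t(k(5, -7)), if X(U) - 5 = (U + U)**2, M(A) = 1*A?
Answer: 147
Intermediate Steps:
k(K, S) = -2 + 2*K/3 (k(K, S) = -2 + (2*K)/3 = -2 + 2*K/3)
M(A) = A
X(U) = 5 + 4*U**2 (X(U) = 5 + (U + U)**2 = 5 + (2*U)**2 = 5 + 4*U**2)
t(b) = -2 (t(b) = 7 - (-5 - 4)*(-1) = 7 - (-9)*(-1) = 7 - 1*9 = 7 - 9 = -2)
X(M(6)) + t(k(5, -7)) = (5 + 4*6**2) - 2 = (5 + 4*36) - 2 = (5 + 144) - 2 = 149 - 2 = 147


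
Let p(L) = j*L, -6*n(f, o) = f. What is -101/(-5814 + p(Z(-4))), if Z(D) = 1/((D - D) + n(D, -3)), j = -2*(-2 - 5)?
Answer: 101/5793 ≈ 0.017435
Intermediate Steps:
n(f, o) = -f/6
j = 14 (j = -2*(-7) = 14)
Z(D) = -6/D (Z(D) = 1/((D - D) - D/6) = 1/(0 - D/6) = 1/(-D/6) = -6/D)
p(L) = 14*L
-101/(-5814 + p(Z(-4))) = -101/(-5814 + 14*(-6/(-4))) = -101/(-5814 + 14*(-6*(-¼))) = -101/(-5814 + 14*(3/2)) = -101/(-5814 + 21) = -101/(-5793) = -101*(-1/5793) = 101/5793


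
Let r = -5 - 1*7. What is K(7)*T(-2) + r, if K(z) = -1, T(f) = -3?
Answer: -9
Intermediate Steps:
r = -12 (r = -5 - 7 = -12)
K(7)*T(-2) + r = -1*(-3) - 12 = 3 - 12 = -9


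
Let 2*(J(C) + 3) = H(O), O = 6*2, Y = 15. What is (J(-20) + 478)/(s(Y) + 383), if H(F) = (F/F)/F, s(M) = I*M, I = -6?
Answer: 11401/7032 ≈ 1.6213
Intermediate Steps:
O = 12
s(M) = -6*M
H(F) = 1/F
J(C) = -71/24 (J(C) = -3 + (1/2)/12 = -3 + (1/2)*(1/12) = -3 + 1/24 = -71/24)
(J(-20) + 478)/(s(Y) + 383) = (-71/24 + 478)/(-6*15 + 383) = 11401/(24*(-90 + 383)) = (11401/24)/293 = (11401/24)*(1/293) = 11401/7032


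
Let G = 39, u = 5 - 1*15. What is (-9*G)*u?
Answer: 3510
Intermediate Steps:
u = -10 (u = 5 - 15 = -10)
(-9*G)*u = -9*39*(-10) = -351*(-10) = 3510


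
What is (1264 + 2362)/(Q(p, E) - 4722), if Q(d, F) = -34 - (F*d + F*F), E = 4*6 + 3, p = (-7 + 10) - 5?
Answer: -3626/5431 ≈ -0.66765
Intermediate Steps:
p = -2 (p = 3 - 5 = -2)
E = 27 (E = 24 + 3 = 27)
Q(d, F) = -34 - F² - F*d (Q(d, F) = -34 - (F*d + F²) = -34 - (F² + F*d) = -34 + (-F² - F*d) = -34 - F² - F*d)
(1264 + 2362)/(Q(p, E) - 4722) = (1264 + 2362)/((-34 - 1*27² - 1*27*(-2)) - 4722) = 3626/((-34 - 1*729 + 54) - 4722) = 3626/((-34 - 729 + 54) - 4722) = 3626/(-709 - 4722) = 3626/(-5431) = 3626*(-1/5431) = -3626/5431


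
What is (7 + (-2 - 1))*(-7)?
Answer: -28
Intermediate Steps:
(7 + (-2 - 1))*(-7) = (7 - 3)*(-7) = 4*(-7) = -28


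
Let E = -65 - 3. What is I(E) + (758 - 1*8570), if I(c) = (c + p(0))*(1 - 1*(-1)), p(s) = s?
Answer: -7948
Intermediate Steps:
E = -68
I(c) = 2*c (I(c) = (c + 0)*(1 - 1*(-1)) = c*(1 + 1) = c*2 = 2*c)
I(E) + (758 - 1*8570) = 2*(-68) + (758 - 1*8570) = -136 + (758 - 8570) = -136 - 7812 = -7948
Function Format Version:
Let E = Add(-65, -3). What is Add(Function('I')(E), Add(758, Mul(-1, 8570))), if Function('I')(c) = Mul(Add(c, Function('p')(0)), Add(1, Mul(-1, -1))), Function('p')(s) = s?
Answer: -7948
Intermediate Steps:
E = -68
Function('I')(c) = Mul(2, c) (Function('I')(c) = Mul(Add(c, 0), Add(1, Mul(-1, -1))) = Mul(c, Add(1, 1)) = Mul(c, 2) = Mul(2, c))
Add(Function('I')(E), Add(758, Mul(-1, 8570))) = Add(Mul(2, -68), Add(758, Mul(-1, 8570))) = Add(-136, Add(758, -8570)) = Add(-136, -7812) = -7948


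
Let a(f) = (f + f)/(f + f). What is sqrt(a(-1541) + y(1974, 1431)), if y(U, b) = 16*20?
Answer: sqrt(321) ≈ 17.916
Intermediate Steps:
y(U, b) = 320
a(f) = 1 (a(f) = (2*f)/((2*f)) = (2*f)*(1/(2*f)) = 1)
sqrt(a(-1541) + y(1974, 1431)) = sqrt(1 + 320) = sqrt(321)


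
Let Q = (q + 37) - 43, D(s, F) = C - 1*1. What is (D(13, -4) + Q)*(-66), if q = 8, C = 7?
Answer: -528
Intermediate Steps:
D(s, F) = 6 (D(s, F) = 7 - 1*1 = 7 - 1 = 6)
Q = 2 (Q = (8 + 37) - 43 = 45 - 43 = 2)
(D(13, -4) + Q)*(-66) = (6 + 2)*(-66) = 8*(-66) = -528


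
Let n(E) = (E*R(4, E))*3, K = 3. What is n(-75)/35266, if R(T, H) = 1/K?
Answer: -75/35266 ≈ -0.0021267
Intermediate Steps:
R(T, H) = ⅓ (R(T, H) = 1/3 = ⅓)
n(E) = E (n(E) = (E*(⅓))*3 = (E/3)*3 = E)
n(-75)/35266 = -75/35266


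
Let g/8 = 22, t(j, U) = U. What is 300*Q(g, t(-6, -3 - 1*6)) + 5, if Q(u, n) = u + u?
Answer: 105605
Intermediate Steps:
g = 176 (g = 8*22 = 176)
Q(u, n) = 2*u
300*Q(g, t(-6, -3 - 1*6)) + 5 = 300*(2*176) + 5 = 300*352 + 5 = 105600 + 5 = 105605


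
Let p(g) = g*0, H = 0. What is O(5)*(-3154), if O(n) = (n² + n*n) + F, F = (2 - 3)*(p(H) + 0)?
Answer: -157700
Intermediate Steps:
p(g) = 0
F = 0 (F = (2 - 3)*(0 + 0) = -1*0 = 0)
O(n) = 2*n² (O(n) = (n² + n*n) + 0 = (n² + n²) + 0 = 2*n² + 0 = 2*n²)
O(5)*(-3154) = (2*5²)*(-3154) = (2*25)*(-3154) = 50*(-3154) = -157700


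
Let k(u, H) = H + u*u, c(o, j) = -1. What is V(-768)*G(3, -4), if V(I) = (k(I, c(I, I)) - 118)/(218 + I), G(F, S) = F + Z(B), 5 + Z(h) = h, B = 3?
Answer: -117941/110 ≈ -1072.2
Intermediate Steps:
k(u, H) = H + u²
Z(h) = -5 + h
G(F, S) = -2 + F (G(F, S) = F + (-5 + 3) = F - 2 = -2 + F)
V(I) = (-119 + I²)/(218 + I) (V(I) = ((-1 + I²) - 118)/(218 + I) = (-119 + I²)/(218 + I))
V(-768)*G(3, -4) = ((-119 + (-768)²)/(218 - 768))*(-2 + 3) = ((-119 + 589824)/(-550))*1 = -1/550*589705*1 = -117941/110*1 = -117941/110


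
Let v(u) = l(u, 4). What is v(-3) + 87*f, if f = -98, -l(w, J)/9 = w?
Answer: -8499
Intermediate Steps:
l(w, J) = -9*w
v(u) = -9*u
v(-3) + 87*f = -9*(-3) + 87*(-98) = 27 - 8526 = -8499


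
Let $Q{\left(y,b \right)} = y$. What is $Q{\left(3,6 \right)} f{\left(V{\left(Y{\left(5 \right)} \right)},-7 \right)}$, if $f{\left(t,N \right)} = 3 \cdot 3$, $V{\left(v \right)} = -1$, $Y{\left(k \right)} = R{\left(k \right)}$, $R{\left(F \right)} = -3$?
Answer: $27$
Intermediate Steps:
$Y{\left(k \right)} = -3$
$f{\left(t,N \right)} = 9$
$Q{\left(3,6 \right)} f{\left(V{\left(Y{\left(5 \right)} \right)},-7 \right)} = 3 \cdot 9 = 27$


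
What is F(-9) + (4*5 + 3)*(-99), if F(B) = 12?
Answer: -2265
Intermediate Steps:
F(-9) + (4*5 + 3)*(-99) = 12 + (4*5 + 3)*(-99) = 12 + (20 + 3)*(-99) = 12 + 23*(-99) = 12 - 2277 = -2265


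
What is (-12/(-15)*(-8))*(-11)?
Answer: 352/5 ≈ 70.400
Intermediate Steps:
(-12/(-15)*(-8))*(-11) = (-12*(-1/15)*(-8))*(-11) = ((4/5)*(-8))*(-11) = -32/5*(-11) = 352/5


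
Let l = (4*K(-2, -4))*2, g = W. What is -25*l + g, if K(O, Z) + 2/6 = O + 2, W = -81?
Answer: -43/3 ≈ -14.333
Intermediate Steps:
g = -81
K(O, Z) = 5/3 + O (K(O, Z) = -1/3 + (O + 2) = -1/3 + (2 + O) = 5/3 + O)
l = -8/3 (l = (4*(5/3 - 2))*2 = (4*(-1/3))*2 = -4/3*2 = -8/3 ≈ -2.6667)
-25*l + g = -25*(-8/3) - 81 = 200/3 - 81 = -43/3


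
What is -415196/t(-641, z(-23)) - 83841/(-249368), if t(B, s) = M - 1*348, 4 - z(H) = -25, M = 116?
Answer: 12944505905/7231672 ≈ 1790.0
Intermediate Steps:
z(H) = 29 (z(H) = 4 - 1*(-25) = 4 + 25 = 29)
t(B, s) = -232 (t(B, s) = 116 - 1*348 = 116 - 348 = -232)
-415196/t(-641, z(-23)) - 83841/(-249368) = -415196/(-232) - 83841/(-249368) = -415196*(-1/232) - 83841*(-1/249368) = 103799/58 + 83841/249368 = 12944505905/7231672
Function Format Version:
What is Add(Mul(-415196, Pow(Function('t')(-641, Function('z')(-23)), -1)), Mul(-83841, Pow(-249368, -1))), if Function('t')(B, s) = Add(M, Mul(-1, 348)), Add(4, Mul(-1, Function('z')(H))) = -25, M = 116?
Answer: Rational(12944505905, 7231672) ≈ 1790.0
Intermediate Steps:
Function('z')(H) = 29 (Function('z')(H) = Add(4, Mul(-1, -25)) = Add(4, 25) = 29)
Function('t')(B, s) = -232 (Function('t')(B, s) = Add(116, Mul(-1, 348)) = Add(116, -348) = -232)
Add(Mul(-415196, Pow(Function('t')(-641, Function('z')(-23)), -1)), Mul(-83841, Pow(-249368, -1))) = Add(Mul(-415196, Pow(-232, -1)), Mul(-83841, Pow(-249368, -1))) = Add(Mul(-415196, Rational(-1, 232)), Mul(-83841, Rational(-1, 249368))) = Add(Rational(103799, 58), Rational(83841, 249368)) = Rational(12944505905, 7231672)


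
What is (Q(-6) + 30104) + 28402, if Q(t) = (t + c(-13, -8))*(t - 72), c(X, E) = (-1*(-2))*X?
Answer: 61002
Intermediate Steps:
c(X, E) = 2*X
Q(t) = (-72 + t)*(-26 + t) (Q(t) = (t + 2*(-13))*(t - 72) = (t - 26)*(-72 + t) = (-26 + t)*(-72 + t) = (-72 + t)*(-26 + t))
(Q(-6) + 30104) + 28402 = ((1872 + (-6)² - 98*(-6)) + 30104) + 28402 = ((1872 + 36 + 588) + 30104) + 28402 = (2496 + 30104) + 28402 = 32600 + 28402 = 61002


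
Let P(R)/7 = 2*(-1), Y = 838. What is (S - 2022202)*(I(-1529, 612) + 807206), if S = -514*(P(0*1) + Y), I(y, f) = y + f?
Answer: -1971971646282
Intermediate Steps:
I(y, f) = f + y
P(R) = -14 (P(R) = 7*(2*(-1)) = 7*(-2) = -14)
S = -423536 (S = -514*(-14 + 838) = -514*824 = -423536)
(S - 2022202)*(I(-1529, 612) + 807206) = (-423536 - 2022202)*((612 - 1529) + 807206) = -2445738*(-917 + 807206) = -2445738*806289 = -1971971646282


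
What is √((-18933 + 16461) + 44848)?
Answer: 2*√10594 ≈ 205.85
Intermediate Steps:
√((-18933 + 16461) + 44848) = √(-2472 + 44848) = √42376 = 2*√10594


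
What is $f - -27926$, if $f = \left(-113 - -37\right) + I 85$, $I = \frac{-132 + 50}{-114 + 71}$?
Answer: $\frac{1204520}{43} \approx 28012.0$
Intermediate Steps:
$I = \frac{82}{43}$ ($I = - \frac{82}{-43} = \left(-82\right) \left(- \frac{1}{43}\right) = \frac{82}{43} \approx 1.907$)
$f = \frac{3702}{43}$ ($f = \left(-113 - -37\right) + \frac{82}{43} \cdot 85 = \left(-113 + 37\right) + \frac{6970}{43} = -76 + \frac{6970}{43} = \frac{3702}{43} \approx 86.093$)
$f - -27926 = \frac{3702}{43} - -27926 = \frac{3702}{43} + 27926 = \frac{1204520}{43}$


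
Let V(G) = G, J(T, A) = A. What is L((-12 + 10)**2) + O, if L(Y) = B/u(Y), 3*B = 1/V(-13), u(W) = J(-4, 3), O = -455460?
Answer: -53288821/117 ≈ -4.5546e+5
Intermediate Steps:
u(W) = 3
B = -1/39 (B = (1/3)/(-13) = (1/3)*(-1/13) = -1/39 ≈ -0.025641)
L(Y) = -1/117 (L(Y) = -1/39/3 = -1/39*1/3 = -1/117)
L((-12 + 10)**2) + O = -1/117 - 455460 = -53288821/117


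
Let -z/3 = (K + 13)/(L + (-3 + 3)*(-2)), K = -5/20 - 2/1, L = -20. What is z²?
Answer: 16641/6400 ≈ 2.6002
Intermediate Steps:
K = -9/4 (K = -5*1/20 - 2*1 = -¼ - 2 = -9/4 ≈ -2.2500)
z = 129/80 (z = -3*(-9/4 + 13)/(-20 + (-3 + 3)*(-2)) = -129/(4*(-20 + 0*(-2))) = -129/(4*(-20 + 0)) = -129/(4*(-20)) = -129*(-1)/(4*20) = -3*(-43/80) = 129/80 ≈ 1.6125)
z² = (129/80)² = 16641/6400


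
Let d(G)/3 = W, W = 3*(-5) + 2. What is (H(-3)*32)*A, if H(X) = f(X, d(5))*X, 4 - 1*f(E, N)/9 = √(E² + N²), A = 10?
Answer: -34560 + 25920*√170 ≈ 3.0340e+5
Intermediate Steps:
W = -13 (W = -15 + 2 = -13)
d(G) = -39 (d(G) = 3*(-13) = -39)
f(E, N) = 36 - 9*√(E² + N²)
H(X) = X*(36 - 9*√(1521 + X²)) (H(X) = (36 - 9*√(X² + (-39)²))*X = (36 - 9*√(X² + 1521))*X = (36 - 9*√(1521 + X²))*X = X*(36 - 9*√(1521 + X²)))
(H(-3)*32)*A = ((9*(-3)*(4 - √(1521 + (-3)²)))*32)*10 = ((9*(-3)*(4 - √(1521 + 9)))*32)*10 = ((9*(-3)*(4 - √1530))*32)*10 = ((9*(-3)*(4 - 3*√170))*32)*10 = ((-108 + 81*√170)*32)*10 = (-3456 + 2592*√170)*10 = -34560 + 25920*√170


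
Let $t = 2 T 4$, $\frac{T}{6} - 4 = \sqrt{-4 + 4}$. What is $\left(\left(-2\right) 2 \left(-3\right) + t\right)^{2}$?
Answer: $41616$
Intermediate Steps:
$T = 24$ ($T = 24 + 6 \sqrt{-4 + 4} = 24 + 6 \sqrt{0} = 24 + 6 \cdot 0 = 24 + 0 = 24$)
$t = 192$ ($t = 2 \cdot 24 \cdot 4 = 48 \cdot 4 = 192$)
$\left(\left(-2\right) 2 \left(-3\right) + t\right)^{2} = \left(\left(-2\right) 2 \left(-3\right) + 192\right)^{2} = \left(\left(-4\right) \left(-3\right) + 192\right)^{2} = \left(12 + 192\right)^{2} = 204^{2} = 41616$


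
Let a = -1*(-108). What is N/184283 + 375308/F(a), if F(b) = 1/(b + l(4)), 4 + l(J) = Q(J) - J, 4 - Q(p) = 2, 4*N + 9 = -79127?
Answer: 7054614164944/184283 ≈ 3.8281e+7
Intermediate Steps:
N = -19784 (N = -9/4 + (¼)*(-79127) = -9/4 - 79127/4 = -19784)
Q(p) = 2 (Q(p) = 4 - 1*2 = 4 - 2 = 2)
a = 108
l(J) = -2 - J (l(J) = -4 + (2 - J) = -2 - J)
F(b) = 1/(-6 + b) (F(b) = 1/(b + (-2 - 1*4)) = 1/(b + (-2 - 4)) = 1/(b - 6) = 1/(-6 + b))
N/184283 + 375308/F(a) = -19784/184283 + 375308/(1/(-6 + 108)) = -19784*1/184283 + 375308/(1/102) = -19784/184283 + 375308/(1/102) = -19784/184283 + 375308*102 = -19784/184283 + 38281416 = 7054614164944/184283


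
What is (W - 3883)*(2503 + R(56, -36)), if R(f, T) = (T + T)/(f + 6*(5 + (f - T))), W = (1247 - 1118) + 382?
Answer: -2692275612/319 ≈ -8.4397e+6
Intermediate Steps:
W = 511 (W = 129 + 382 = 511)
R(f, T) = 2*T/(30 - 6*T + 7*f) (R(f, T) = (2*T)/(f + 6*(5 + f - T)) = (2*T)/(f + (30 - 6*T + 6*f)) = (2*T)/(30 - 6*T + 7*f) = 2*T/(30 - 6*T + 7*f))
(W - 3883)*(2503 + R(56, -36)) = (511 - 3883)*(2503 + 2*(-36)/(30 - 6*(-36) + 7*56)) = -3372*(2503 + 2*(-36)/(30 + 216 + 392)) = -3372*(2503 + 2*(-36)/638) = -3372*(2503 + 2*(-36)*(1/638)) = -3372*(2503 - 36/319) = -3372*798421/319 = -2692275612/319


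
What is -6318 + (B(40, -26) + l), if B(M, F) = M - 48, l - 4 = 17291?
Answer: 10969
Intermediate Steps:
l = 17295 (l = 4 + 17291 = 17295)
B(M, F) = -48 + M
-6318 + (B(40, -26) + l) = -6318 + ((-48 + 40) + 17295) = -6318 + (-8 + 17295) = -6318 + 17287 = 10969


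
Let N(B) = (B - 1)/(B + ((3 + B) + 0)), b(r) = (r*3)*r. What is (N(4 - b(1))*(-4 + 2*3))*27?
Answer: 0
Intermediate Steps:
b(r) = 3*r² (b(r) = (3*r)*r = 3*r²)
N(B) = (-1 + B)/(3 + 2*B) (N(B) = (-1 + B)/(B + (3 + B)) = (-1 + B)/(3 + 2*B))
(N(4 - b(1))*(-4 + 2*3))*27 = (((-1 + (4 - 3*1²))/(3 + 2*(4 - 3*1²)))*(-4 + 2*3))*27 = (((-1 + (4 - 3))/(3 + 2*(4 - 3)))*(-4 + 6))*27 = (((-1 + (4 - 1*3))/(3 + 2*(4 - 1*3)))*2)*27 = (((-1 + (4 - 3))/(3 + 2*(4 - 3)))*2)*27 = (((-1 + 1)/(3 + 2*1))*2)*27 = ((0/(3 + 2))*2)*27 = ((0/5)*2)*27 = (((⅕)*0)*2)*27 = (0*2)*27 = 0*27 = 0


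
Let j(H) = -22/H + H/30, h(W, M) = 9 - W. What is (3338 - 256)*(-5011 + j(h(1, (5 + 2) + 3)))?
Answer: -463546669/30 ≈ -1.5452e+7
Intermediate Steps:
j(H) = -22/H + H/30 (j(H) = -22/H + H*(1/30) = -22/H + H/30)
(3338 - 256)*(-5011 + j(h(1, (5 + 2) + 3))) = (3338 - 256)*(-5011 + (-22/(9 - 1*1) + (9 - 1*1)/30)) = 3082*(-5011 + (-22/(9 - 1) + (9 - 1)/30)) = 3082*(-5011 + (-22/8 + (1/30)*8)) = 3082*(-5011 + (-22*⅛ + 4/15)) = 3082*(-5011 + (-11/4 + 4/15)) = 3082*(-5011 - 149/60) = 3082*(-300809/60) = -463546669/30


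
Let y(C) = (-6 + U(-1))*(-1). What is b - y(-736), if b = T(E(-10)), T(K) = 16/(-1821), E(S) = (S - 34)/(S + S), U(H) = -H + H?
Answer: -10942/1821 ≈ -6.0088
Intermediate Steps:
U(H) = 0
E(S) = (-34 + S)/(2*S) (E(S) = (-34 + S)/((2*S)) = (-34 + S)*(1/(2*S)) = (-34 + S)/(2*S))
T(K) = -16/1821 (T(K) = 16*(-1/1821) = -16/1821)
y(C) = 6 (y(C) = (-6 + 0)*(-1) = -6*(-1) = 6)
b = -16/1821 ≈ -0.0087864
b - y(-736) = -16/1821 - 1*6 = -16/1821 - 6 = -10942/1821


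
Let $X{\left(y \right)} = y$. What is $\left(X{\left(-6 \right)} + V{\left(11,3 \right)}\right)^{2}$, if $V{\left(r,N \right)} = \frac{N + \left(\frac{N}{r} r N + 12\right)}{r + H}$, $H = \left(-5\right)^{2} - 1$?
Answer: $\frac{34596}{1225} \approx 28.242$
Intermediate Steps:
$H = 24$ ($H = 25 - 1 = 24$)
$V{\left(r,N \right)} = \frac{12 + N + N^{2}}{24 + r}$ ($V{\left(r,N \right)} = \frac{N + \left(\frac{N}{r} r N + 12\right)}{r + 24} = \frac{N + \left(N N + 12\right)}{24 + r} = \frac{N + \left(N^{2} + 12\right)}{24 + r} = \frac{N + \left(12 + N^{2}\right)}{24 + r} = \frac{12 + N + N^{2}}{24 + r}$)
$\left(X{\left(-6 \right)} + V{\left(11,3 \right)}\right)^{2} = \left(-6 + \frac{12 + 3 + 3^{2}}{24 + 11}\right)^{2} = \left(-6 + \frac{12 + 3 + 9}{35}\right)^{2} = \left(-6 + \frac{1}{35} \cdot 24\right)^{2} = \left(-6 + \frac{24}{35}\right)^{2} = \left(- \frac{186}{35}\right)^{2} = \frac{34596}{1225}$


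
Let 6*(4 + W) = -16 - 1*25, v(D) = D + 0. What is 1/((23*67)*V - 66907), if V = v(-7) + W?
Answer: -6/566329 ≈ -1.0595e-5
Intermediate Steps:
v(D) = D
W = -65/6 (W = -4 + (-16 - 1*25)/6 = -4 + (-16 - 25)/6 = -4 + (1/6)*(-41) = -4 - 41/6 = -65/6 ≈ -10.833)
V = -107/6 (V = -7 - 65/6 = -107/6 ≈ -17.833)
1/((23*67)*V - 66907) = 1/((23*67)*(-107/6) - 66907) = 1/(1541*(-107/6) - 66907) = 1/(-164887/6 - 66907) = 1/(-566329/6) = -6/566329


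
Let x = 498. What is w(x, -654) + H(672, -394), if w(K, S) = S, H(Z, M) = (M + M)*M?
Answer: 309818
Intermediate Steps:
H(Z, M) = 2*M**2 (H(Z, M) = (2*M)*M = 2*M**2)
w(x, -654) + H(672, -394) = -654 + 2*(-394)**2 = -654 + 2*155236 = -654 + 310472 = 309818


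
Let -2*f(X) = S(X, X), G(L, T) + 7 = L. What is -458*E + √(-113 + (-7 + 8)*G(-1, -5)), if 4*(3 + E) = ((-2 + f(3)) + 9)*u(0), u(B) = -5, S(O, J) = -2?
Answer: 5954 + 11*I ≈ 5954.0 + 11.0*I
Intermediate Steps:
G(L, T) = -7 + L
f(X) = 1 (f(X) = -½*(-2) = 1)
E = -13 (E = -3 + (((-2 + 1) + 9)*(-5))/4 = -3 + ((-1 + 9)*(-5))/4 = -3 + (8*(-5))/4 = -3 + (¼)*(-40) = -3 - 10 = -13)
-458*E + √(-113 + (-7 + 8)*G(-1, -5)) = -458*(-13) + √(-113 + (-7 + 8)*(-7 - 1)) = 5954 + √(-113 + 1*(-8)) = 5954 + √(-113 - 8) = 5954 + √(-121) = 5954 + 11*I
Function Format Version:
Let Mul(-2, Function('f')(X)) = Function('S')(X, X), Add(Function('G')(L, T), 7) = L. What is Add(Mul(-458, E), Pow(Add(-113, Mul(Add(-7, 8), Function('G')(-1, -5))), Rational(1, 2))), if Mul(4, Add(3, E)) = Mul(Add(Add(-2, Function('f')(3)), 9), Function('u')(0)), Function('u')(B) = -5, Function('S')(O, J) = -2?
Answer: Add(5954, Mul(11, I)) ≈ Add(5954.0, Mul(11.000, I))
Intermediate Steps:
Function('G')(L, T) = Add(-7, L)
Function('f')(X) = 1 (Function('f')(X) = Mul(Rational(-1, 2), -2) = 1)
E = -13 (E = Add(-3, Mul(Rational(1, 4), Mul(Add(Add(-2, 1), 9), -5))) = Add(-3, Mul(Rational(1, 4), Mul(Add(-1, 9), -5))) = Add(-3, Mul(Rational(1, 4), Mul(8, -5))) = Add(-3, Mul(Rational(1, 4), -40)) = Add(-3, -10) = -13)
Add(Mul(-458, E), Pow(Add(-113, Mul(Add(-7, 8), Function('G')(-1, -5))), Rational(1, 2))) = Add(Mul(-458, -13), Pow(Add(-113, Mul(Add(-7, 8), Add(-7, -1))), Rational(1, 2))) = Add(5954, Pow(Add(-113, Mul(1, -8)), Rational(1, 2))) = Add(5954, Pow(Add(-113, -8), Rational(1, 2))) = Add(5954, Pow(-121, Rational(1, 2))) = Add(5954, Mul(11, I))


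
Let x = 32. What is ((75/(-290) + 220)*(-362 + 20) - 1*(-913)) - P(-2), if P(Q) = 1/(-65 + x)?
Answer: -71046265/957 ≈ -74239.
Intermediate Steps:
P(Q) = -1/33 (P(Q) = 1/(-65 + 32) = 1/(-33) = -1/33)
((75/(-290) + 220)*(-362 + 20) - 1*(-913)) - P(-2) = ((75/(-290) + 220)*(-362 + 20) - 1*(-913)) - 1*(-1/33) = ((75*(-1/290) + 220)*(-342) + 913) + 1/33 = ((-15/58 + 220)*(-342) + 913) + 1/33 = ((12745/58)*(-342) + 913) + 1/33 = (-2179395/29 + 913) + 1/33 = -2152918/29 + 1/33 = -71046265/957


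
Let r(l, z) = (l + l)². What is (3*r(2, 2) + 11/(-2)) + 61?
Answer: 207/2 ≈ 103.50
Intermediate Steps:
r(l, z) = 4*l² (r(l, z) = (2*l)² = 4*l²)
(3*r(2, 2) + 11/(-2)) + 61 = (3*(4*2²) + 11/(-2)) + 61 = (3*(4*4) + 11*(-½)) + 61 = (3*16 - 11/2) + 61 = (48 - 11/2) + 61 = 85/2 + 61 = 207/2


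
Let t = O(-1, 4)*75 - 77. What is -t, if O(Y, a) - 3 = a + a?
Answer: -748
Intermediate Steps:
O(Y, a) = 3 + 2*a (O(Y, a) = 3 + (a + a) = 3 + 2*a)
t = 748 (t = (3 + 2*4)*75 - 77 = (3 + 8)*75 - 77 = 11*75 - 77 = 825 - 77 = 748)
-t = -1*748 = -748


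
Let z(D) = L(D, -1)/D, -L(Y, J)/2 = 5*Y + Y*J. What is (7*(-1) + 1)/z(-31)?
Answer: 3/4 ≈ 0.75000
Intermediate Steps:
L(Y, J) = -10*Y - 2*J*Y (L(Y, J) = -2*(5*Y + Y*J) = -2*(5*Y + J*Y) = -10*Y - 2*J*Y)
z(D) = -8 (z(D) = (-2*D*(5 - 1))/D = (-2*D*4)/D = (-8*D)/D = -8)
(7*(-1) + 1)/z(-31) = (7*(-1) + 1)/(-8) = (-7 + 1)*(-1/8) = -6*(-1/8) = 3/4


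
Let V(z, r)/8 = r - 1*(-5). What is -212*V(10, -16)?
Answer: 18656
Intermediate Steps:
V(z, r) = 40 + 8*r (V(z, r) = 8*(r - 1*(-5)) = 8*(r + 5) = 8*(5 + r) = 40 + 8*r)
-212*V(10, -16) = -212*(40 + 8*(-16)) = -212*(40 - 128) = -212*(-88) = 18656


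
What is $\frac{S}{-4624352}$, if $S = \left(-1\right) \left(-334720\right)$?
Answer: $- \frac{10460}{144511} \approx -0.072382$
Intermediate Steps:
$S = 334720$
$\frac{S}{-4624352} = \frac{334720}{-4624352} = 334720 \left(- \frac{1}{4624352}\right) = - \frac{10460}{144511}$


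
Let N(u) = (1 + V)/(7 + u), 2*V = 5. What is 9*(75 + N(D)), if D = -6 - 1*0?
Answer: 1413/2 ≈ 706.50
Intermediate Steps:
V = 5/2 (V = (½)*5 = 5/2 ≈ 2.5000)
D = -6 (D = -6 + 0 = -6)
N(u) = 7/(2*(7 + u)) (N(u) = (1 + 5/2)/(7 + u) = 7/(2*(7 + u)))
9*(75 + N(D)) = 9*(75 + 7/(2*(7 - 6))) = 9*(75 + (7/2)/1) = 9*(75 + (7/2)*1) = 9*(75 + 7/2) = 9*(157/2) = 1413/2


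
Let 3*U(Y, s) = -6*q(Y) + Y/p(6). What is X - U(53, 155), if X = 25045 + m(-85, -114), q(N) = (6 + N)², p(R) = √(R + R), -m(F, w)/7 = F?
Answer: 32602 - 53*√3/18 ≈ 32597.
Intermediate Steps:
m(F, w) = -7*F
p(R) = √2*√R (p(R) = √(2*R) = √2*√R)
U(Y, s) = -2*(6 + Y)² + Y*√3/18 (U(Y, s) = (-6*(6 + Y)² + Y/((√2*√6)))/3 = (-6*(6 + Y)² + Y/((2*√3)))/3 = (-6*(6 + Y)² + Y*(√3/6))/3 = (-6*(6 + Y)² + Y*√3/6)/3 = -2*(6 + Y)² + Y*√3/18)
X = 25640 (X = 25045 - 7*(-85) = 25045 + 595 = 25640)
X - U(53, 155) = 25640 - (-2*(6 + 53)² + (1/18)*53*√3) = 25640 - (-2*59² + 53*√3/18) = 25640 - (-2*3481 + 53*√3/18) = 25640 - (-6962 + 53*√3/18) = 25640 + (6962 - 53*√3/18) = 32602 - 53*√3/18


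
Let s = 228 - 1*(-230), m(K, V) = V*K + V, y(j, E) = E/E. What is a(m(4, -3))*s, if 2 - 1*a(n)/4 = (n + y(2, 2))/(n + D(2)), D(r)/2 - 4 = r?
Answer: -14656/3 ≈ -4885.3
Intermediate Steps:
y(j, E) = 1
m(K, V) = V + K*V (m(K, V) = K*V + V = V + K*V)
D(r) = 8 + 2*r
s = 458 (s = 228 + 230 = 458)
a(n) = 8 - 4*(1 + n)/(12 + n) (a(n) = 8 - 4*(n + 1)/(n + (8 + 2*2)) = 8 - 4*(1 + n)/(n + (8 + 4)) = 8 - 4*(1 + n)/(n + 12) = 8 - 4*(1 + n)/(12 + n))
a(m(4, -3))*s = (4*(23 - 3*(1 + 4))/(12 - 3*(1 + 4)))*458 = (4*(23 - 3*5)/(12 - 3*5))*458 = (4*(23 - 15)/(12 - 15))*458 = (4*8/(-3))*458 = (4*(-⅓)*8)*458 = -32/3*458 = -14656/3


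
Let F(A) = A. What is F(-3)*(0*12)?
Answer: 0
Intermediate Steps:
F(-3)*(0*12) = -0*12 = -3*0 = 0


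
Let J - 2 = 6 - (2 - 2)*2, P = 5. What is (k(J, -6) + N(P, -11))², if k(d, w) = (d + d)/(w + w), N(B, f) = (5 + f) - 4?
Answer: 1156/9 ≈ 128.44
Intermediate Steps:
J = 8 (J = 2 + (6 - (2 - 2)*2) = 2 + (6 - 0*2) = 2 + (6 - 1*0) = 2 + (6 + 0) = 2 + 6 = 8)
N(B, f) = 1 + f
k(d, w) = d/w (k(d, w) = (2*d)/((2*w)) = (2*d)*(1/(2*w)) = d/w)
(k(J, -6) + N(P, -11))² = (8/(-6) + (1 - 11))² = (8*(-⅙) - 10)² = (-4/3 - 10)² = (-34/3)² = 1156/9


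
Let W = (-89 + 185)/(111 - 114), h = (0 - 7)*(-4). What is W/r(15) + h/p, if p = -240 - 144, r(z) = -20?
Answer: 733/480 ≈ 1.5271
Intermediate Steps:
h = 28 (h = -7*(-4) = 28)
p = -384
W = -32 (W = 96/(-3) = 96*(-⅓) = -32)
W/r(15) + h/p = -32/(-20) + 28/(-384) = -32*(-1/20) + 28*(-1/384) = 8/5 - 7/96 = 733/480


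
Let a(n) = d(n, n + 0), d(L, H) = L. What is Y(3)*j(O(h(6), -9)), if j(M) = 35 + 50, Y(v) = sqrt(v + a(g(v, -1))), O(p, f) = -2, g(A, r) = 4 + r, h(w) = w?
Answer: 85*sqrt(6) ≈ 208.21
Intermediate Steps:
a(n) = n
Y(v) = sqrt(3 + v) (Y(v) = sqrt(v + (4 - 1)) = sqrt(v + 3) = sqrt(3 + v))
j(M) = 85
Y(3)*j(O(h(6), -9)) = sqrt(3 + 3)*85 = sqrt(6)*85 = 85*sqrt(6)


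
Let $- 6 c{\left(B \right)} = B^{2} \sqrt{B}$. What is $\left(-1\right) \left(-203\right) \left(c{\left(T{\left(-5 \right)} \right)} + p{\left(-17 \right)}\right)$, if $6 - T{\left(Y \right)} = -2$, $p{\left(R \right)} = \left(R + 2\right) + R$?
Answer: $-6496 - \frac{12992 \sqrt{2}}{3} \approx -12620.0$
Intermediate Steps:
$p{\left(R \right)} = 2 + 2 R$ ($p{\left(R \right)} = \left(2 + R\right) + R = 2 + 2 R$)
$T{\left(Y \right)} = 8$ ($T{\left(Y \right)} = 6 - -2 = 6 + 2 = 8$)
$c{\left(B \right)} = - \frac{B^{\frac{5}{2}}}{6}$ ($c{\left(B \right)} = - \frac{B^{2} \sqrt{B}}{6} = - \frac{B^{\frac{5}{2}}}{6}$)
$\left(-1\right) \left(-203\right) \left(c{\left(T{\left(-5 \right)} \right)} + p{\left(-17 \right)}\right) = \left(-1\right) \left(-203\right) \left(- \frac{8^{\frac{5}{2}}}{6} + \left(2 + 2 \left(-17\right)\right)\right) = 203 \left(- \frac{128 \sqrt{2}}{6} + \left(2 - 34\right)\right) = 203 \left(- \frac{64 \sqrt{2}}{3} - 32\right) = 203 \left(-32 - \frac{64 \sqrt{2}}{3}\right) = -6496 - \frac{12992 \sqrt{2}}{3}$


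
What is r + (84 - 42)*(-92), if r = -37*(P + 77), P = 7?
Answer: -6972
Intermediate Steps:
r = -3108 (r = -37*(7 + 77) = -37*84 = -3108)
r + (84 - 42)*(-92) = -3108 + (84 - 42)*(-92) = -3108 + 42*(-92) = -3108 - 3864 = -6972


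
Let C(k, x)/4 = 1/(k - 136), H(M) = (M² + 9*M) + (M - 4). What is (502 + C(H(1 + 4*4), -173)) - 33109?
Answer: -10401629/319 ≈ -32607.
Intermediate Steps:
H(M) = -4 + M² + 10*M (H(M) = (M² + 9*M) + (-4 + M) = -4 + M² + 10*M)
C(k, x) = 4/(-136 + k) (C(k, x) = 4/(k - 136) = 4/(-136 + k))
(502 + C(H(1 + 4*4), -173)) - 33109 = (502 + 4/(-136 + (-4 + (1 + 4*4)² + 10*(1 + 4*4)))) - 33109 = (502 + 4/(-136 + (-4 + (1 + 16)² + 10*(1 + 16)))) - 33109 = (502 + 4/(-136 + (-4 + 17² + 10*17))) - 33109 = (502 + 4/(-136 + (-4 + 289 + 170))) - 33109 = (502 + 4/(-136 + 455)) - 33109 = (502 + 4/319) - 33109 = 160142/319 - 33109 = -10401629/319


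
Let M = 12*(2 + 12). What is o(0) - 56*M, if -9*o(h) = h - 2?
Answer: -84670/9 ≈ -9407.8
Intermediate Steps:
o(h) = 2/9 - h/9 (o(h) = -(h - 2)/9 = -(-2 + h)/9 = 2/9 - h/9)
M = 168 (M = 12*14 = 168)
o(0) - 56*M = (2/9 - 1/9*0) - 56*168 = (2/9 + 0) - 9408 = 2/9 - 9408 = -84670/9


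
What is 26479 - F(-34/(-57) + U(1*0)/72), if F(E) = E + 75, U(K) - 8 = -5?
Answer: 4013311/152 ≈ 26403.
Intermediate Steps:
U(K) = 3 (U(K) = 8 - 5 = 3)
F(E) = 75 + E
26479 - F(-34/(-57) + U(1*0)/72) = 26479 - (75 + (-34/(-57) + 3/72)) = 26479 - (75 + (-34*(-1/57) + 3*(1/72))) = 26479 - (75 + (34/57 + 1/24)) = 26479 - (75 + 97/152) = 26479 - 1*11497/152 = 26479 - 11497/152 = 4013311/152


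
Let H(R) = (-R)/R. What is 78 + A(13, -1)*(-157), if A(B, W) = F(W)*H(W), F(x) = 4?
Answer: 706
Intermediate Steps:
H(R) = -1
A(B, W) = -4 (A(B, W) = 4*(-1) = -4)
78 + A(13, -1)*(-157) = 78 - 4*(-157) = 78 + 628 = 706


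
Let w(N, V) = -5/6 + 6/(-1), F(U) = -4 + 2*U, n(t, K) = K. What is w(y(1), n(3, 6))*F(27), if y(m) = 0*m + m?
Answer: -1025/3 ≈ -341.67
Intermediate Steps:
y(m) = m (y(m) = 0 + m = m)
w(N, V) = -41/6 (w(N, V) = -5*1/6 + 6*(-1) = -5/6 - 6 = -41/6)
w(y(1), n(3, 6))*F(27) = -41*(-4 + 2*27)/6 = -41*(-4 + 54)/6 = -41/6*50 = -1025/3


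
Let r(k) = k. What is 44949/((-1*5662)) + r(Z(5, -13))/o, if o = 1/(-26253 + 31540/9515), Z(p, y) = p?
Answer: -1414259242757/10774786 ≈ -1.3126e+5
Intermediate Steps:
o = -1903/49953151 (o = 1/(-26253 + 31540*(1/9515)) = 1/(-26253 + 6308/1903) = 1/(-49953151/1903) = -1903/49953151 ≈ -3.8096e-5)
44949/((-1*5662)) + r(Z(5, -13))/o = 44949/((-1*5662)) + 5/(-1903/49953151) = 44949/(-5662) + 5*(-49953151/1903) = 44949*(-1/5662) - 249765755/1903 = -44949/5662 - 249765755/1903 = -1414259242757/10774786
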